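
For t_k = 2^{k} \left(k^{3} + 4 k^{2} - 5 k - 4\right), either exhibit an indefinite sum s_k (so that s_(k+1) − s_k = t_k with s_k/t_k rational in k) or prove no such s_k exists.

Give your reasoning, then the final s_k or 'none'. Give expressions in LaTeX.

s_k = 2^{k} \left(k^{3} - 2 k^{2} - 3 k + 4\right)

r(k) = 2*(k**3 + 7*k**2 + 6*k - 4)/(k**3 + 4*k**2 - 5*k - 4) after simplifying.
Factor: A=2; B=1; C=k**3 + 4*k**2 - 5*k - 4.
Solve (2)·f(k+1) − (1)·f(k) = k**3 + 4*k**2 - 5*k - 4.
Bound: deg f ≤ 3.
Coefficient equations give f(k) = (k - 1)*(k**2 - k - 4).
Get s_k = R·t_k = 2**k*(k**3 - 2*k**2 - 3*k + 4) with R(k) = B(k−1)f(k)/C(k) = (k - 1)*(k**2 - k - 4)/(k**3 + 4*k**2 - 5*k - 4).
s_(k+1) − s_k = 2**k*(k**3 + 4*k**2 - 5*k - 4) = t_k.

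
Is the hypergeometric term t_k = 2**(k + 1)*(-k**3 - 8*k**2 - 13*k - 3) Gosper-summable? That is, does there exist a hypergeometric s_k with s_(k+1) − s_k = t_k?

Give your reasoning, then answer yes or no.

Yes. s_k = 2**(k + 1)*(-k**3 - 2*k**2 + k + 1).

t_(k+1)/t_k = 2*(k**3 + 11*k**2 + 32*k + 25)/(k**3 + 8*k**2 + 13*k + 3).
Factor: A=2; B=1; C=k**3 + 8*k**2 + 13*k + 3.
Set up (2)·f(k+1) − (1)·f(k) − (k**3 + 8*k**2 + 13*k + 3) = 0.
Bound: deg f ≤ 3.
Solving with deg f ≤ 3: f(k) = k**3 + 2*k**2 - k - 1.
Get s_k = R·t_k = 2**(k + 1)*(-k**3 - 2*k**2 + k + 1) with R(k) = B(k−1)f(k)/C(k) = (k**3 + 2*k**2 - k - 1)/(k**3 + 8*k**2 + 13*k + 3).
Verify: 2**(k + 1)*(-k**3 - 8*k**2 - 13*k - 3) matches t_k.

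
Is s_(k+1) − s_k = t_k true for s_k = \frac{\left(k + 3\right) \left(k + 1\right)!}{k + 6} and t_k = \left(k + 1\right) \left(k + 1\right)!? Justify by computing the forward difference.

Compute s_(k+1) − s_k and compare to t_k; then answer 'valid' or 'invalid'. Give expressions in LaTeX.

Invalid: residual - \frac{3 \left(k^{2} + 7 k + 5\right) \left(k + 1\right)!}{\left(k + 6\right) \left(k + 7\right)} ≠ 0.

s_(k+1) = (k + 4)*factorial(k + 2)/(k + 7)
s_(k+1) − s_k = (k**3 + 11*k**2 + 34*k + 27)*factorial(k + 1)/((k + 6)*(k + 7))
(s_(k+1) − s_k) − t_k = -3*(k**2 + 7*k + 5)*factorial(k + 1)/((k + 6)*(k + 7))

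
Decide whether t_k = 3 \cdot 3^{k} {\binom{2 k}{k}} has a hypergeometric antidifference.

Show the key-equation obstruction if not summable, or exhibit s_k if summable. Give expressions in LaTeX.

Compute t_(k+1)/t_k: get 6*(2*k + 1)/(k + 1).
Take A(k)=12*k + 6, B(k)=k + 1, C(k)=1.
Solve (12*k + 6)·f(k+1) − (k)·f(k) = 1.
Degrees (1,1,0) ⇒ d ≤ -1.
d = -1 < 0 ⇒ no nonzero polynomial f; not summable.

No; the degree bound rules out any f.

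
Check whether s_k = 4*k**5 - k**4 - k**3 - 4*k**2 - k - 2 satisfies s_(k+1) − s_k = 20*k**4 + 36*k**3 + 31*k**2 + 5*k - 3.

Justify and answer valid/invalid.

s_(k+1) = 4*k**5 + 19*k**4 + 35*k**3 + 27*k**2 + 4*k - 5
s_(k+1) − s_k = 20*k**4 + 36*k**3 + 31*k**2 + 5*k - 3
(s_(k+1) − s_k) − t_k = 0

Valid: the claim telescopes to t_k.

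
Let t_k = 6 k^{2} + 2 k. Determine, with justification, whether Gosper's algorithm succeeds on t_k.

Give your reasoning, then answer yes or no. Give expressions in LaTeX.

The ratio is (k + 3*(k + 1)**2 + 1)/(k*(3*k + 1)).
So A=1 and B=1, with C=k**2 + k/3.
Set up (1)·f(k+1) − (1)·f(k) − (k**2 + k/3) = 0.
deg f ≤ 3 (via 0,0,2).
Solve for f: f(k) = k**2*(k - 1)/3 (degree 3 ≤ 3).
Then R = B(k−1)f/C = k*(k - 1)/(3*k + 1), so s_k = R(k)·t_k = 2*k**2*(k - 1).
Δs = 2*k*(3*k + 1), as required.

Yes. s_k = 2 k^{2} \left(k - 1\right).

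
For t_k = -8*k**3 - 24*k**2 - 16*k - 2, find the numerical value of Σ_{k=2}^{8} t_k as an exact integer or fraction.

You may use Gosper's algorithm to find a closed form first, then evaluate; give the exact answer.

Σ = -15806

The ratio is (4*k**3 + 24*k**2 + 44*k + 25)/(4*k**3 + 12*k**2 + 8*k + 1).
Gosper form: A/B · C(k+1)/C(k) with A=1, B=1, C=k**3 + 3*k**2 + 2*k + 1/4.
Solve (1)·f(k+1) − (1)·f(k) = k**3 + 3*k**2 + 2*k + 1/4.
Degrees (0,0,3) ⇒ d ≤ 4.
Match coefficients ⇒ f(k) = k*(k**3 + 2*k**2 - k - 1)/4.
Then R = B(k−1)f/C = k*(k**3 + 2*k**2 - k - 1)/(4*k**3 + 12*k**2 + 8*k + 1), so s_k = R(k)·t_k = 2*k*(-k**3 - 2*k**2 + k + 1).
Verify: -8*k**3 - 24*k**2 - 16*k - 2 matches t_k.
Sum = s_(9) − s_(2); s_(9) = -15858, s_(2) = -52 ⇒ -15806.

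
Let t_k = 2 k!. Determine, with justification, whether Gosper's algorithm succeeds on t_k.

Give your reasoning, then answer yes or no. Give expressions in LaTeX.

No. Not Gosper-summable.

t_(k+1)/t_k = k + 1.
So A=k + 1 and B=1, with C=1.
Key eq: (k + 1)·f(k+1) = (1)·f(k) + (1).
From deg A=1, deg B=0, deg C=0: d=-1.
Negative degree bound (-1): no f exists, t_k not Gosper-summable.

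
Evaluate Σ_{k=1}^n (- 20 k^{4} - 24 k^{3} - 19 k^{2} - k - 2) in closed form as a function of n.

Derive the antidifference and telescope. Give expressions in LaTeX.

S(n) = n \left(- 4 n^{4} - 16 n^{3} - 25 n^{2} - 16 n - 5\right)

t_(k+1)/t_k = (20*k**4 + 104*k**3 + 211*k**2 + 191*k + 66)/(20*k**4 + 24*k**3 + 19*k**2 + k + 2).
Factor: A=1; B=1; C=k**4 + 6*k**3/5 + 19*k**2/20 + k/20 + 1/10.
Key eq: (1)·f(k+1) = (1)·f(k) + (k**4 + 6*k**3/5 + 19*k**2/20 + k/20 + 1/10).
Degrees (0,0,4) ⇒ d ≤ 5.
Solve for f: f(k) = k*(4*k**4 - 4*k**3 + k**2 - 3*k + 4)/20 (degree 5 ≤ 5).
Certificate R = B(k−1)f/C = k*(4*k**4 - 4*k**3 + k**2 - 3*k + 4)/(20*k**4 + 24*k**3 + 19*k**2 + k + 2) gives s_k = k*(-4*k**4 + 4*k**3 - k**2 + 3*k - 4).
Δs = -20*k**4 - 24*k**3 - 19*k**2 - k - 2, as required.
s_(n+1) = -4*n**5 - 16*n**4 - 25*n**3 - 16*n**2 - 5*n - 2 and s_(1) = -2, so S(n) = n*(-4*n**4 - 16*n**3 - 25*n**2 - 16*n - 5).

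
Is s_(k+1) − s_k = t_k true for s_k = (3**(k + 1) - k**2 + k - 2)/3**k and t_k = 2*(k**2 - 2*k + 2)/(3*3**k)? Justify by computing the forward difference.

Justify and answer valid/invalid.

Valid: the claim telescopes to t_k.

s_(k+1) = (9*3**k - k**2 - k - 2)/(3*3**k)
s_(k+1) − s_k = 2*(k**2 - 2*k + 2)/(3*3**k)
(s_(k+1) − s_k) − t_k = 0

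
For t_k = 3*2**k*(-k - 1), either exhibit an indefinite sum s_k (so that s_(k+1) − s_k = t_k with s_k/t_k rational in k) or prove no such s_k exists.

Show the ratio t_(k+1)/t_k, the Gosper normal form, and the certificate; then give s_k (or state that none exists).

Compute t_(k+1)/t_k: get 2*(k + 2)/(k + 1).
Normal form (A,B,C) = (2, 1, k + 1).
Need (2)·f(k+1) − (1)·f(k) = k + 1.
Bound: deg f ≤ 1.
Solving with deg f ≤ 1: f(k) = k - 1.
Get s_k = R·t_k = 3*2**k*(1 - k) with R(k) = B(k−1)f(k)/C(k) = (k - 1)/(k + 1).
Check: Δs_k = 3*2**k*(-k - 1). ✓

s_k = 3*2**k*(1 - k)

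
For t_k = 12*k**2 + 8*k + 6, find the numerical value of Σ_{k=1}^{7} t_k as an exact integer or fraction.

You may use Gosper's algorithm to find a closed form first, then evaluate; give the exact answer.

r(k) = (6*k**2 + 16*k + 13)/(6*k**2 + 4*k + 3) after simplifying.
Gosper form: A/B · C(k+1)/C(k) with A=1, B=1, C=k**2 + 2*k/3 + 1/2.
Need (1)·f(k+1) − (1)·f(k) = k**2 + 2*k/3 + 1/2.
Degrees (0,0,2) ⇒ d ≤ 3.
Match coefficients ⇒ f(k) = k*(2*k**2 - k + 2)/6.
Certificate R = B(k−1)f/C = k*(2*k**2 - k + 2)/(6*k**2 + 4*k + 3) gives s_k = 2*k*(2*k**2 - k + 2).
s_(k+1) − s_k = 12*k**2 + 8*k + 6 = t_k.
Σ_(k=1)^(7) t_k = s_(8) − s_(1) = 1952 − (6) = 1946.

Σ = 1946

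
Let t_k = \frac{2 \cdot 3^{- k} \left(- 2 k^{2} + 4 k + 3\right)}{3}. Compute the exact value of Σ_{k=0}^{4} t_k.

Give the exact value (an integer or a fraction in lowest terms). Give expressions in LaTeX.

Σ = 766/243

r(k) = (2*k**2 - 5)/(3*(2*k**2 - 4*k - 3)) after simplifying.
A = 1/3, B = 1, C = k**2 - 2*k - 3/2.
Solve (1/3)·f(k+1) − (1)·f(k) = k**2 - 2*k - 3/2.
Degrees (0,0,2) ⇒ d ≤ 2.
Match coefficients ⇒ f(k) = -3*(2*k**2 - 2*k - 3)/4.
Get s_k = R·t_k = (2*k**2 - 2*k - 3)/3**k with R(k) = B(k−1)f(k)/C(k) = -3*(2*k**2 - 2*k - 3)/(2*(2*k**2 - 4*k - 3)).
Check: Δs_k = 2*(-2*k**2 + 4*k + 3)/(3*3**k). ✓
Evaluate s at k=5 and k=0: 37/243 and -3; difference 766/243.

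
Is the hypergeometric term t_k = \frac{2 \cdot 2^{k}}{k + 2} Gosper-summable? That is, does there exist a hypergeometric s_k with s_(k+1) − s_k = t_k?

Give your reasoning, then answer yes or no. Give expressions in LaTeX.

Compute t_(k+1)/t_k: get 2*(k + 2)/(k + 3).
So A=2*k + 4 and B=k + 3, with C=1.
Key eq: (2*k + 4)·f(k+1) = (k + 2)·f(k) + (1).
deg f ≤ -1 (via 1,1,0).
Negative degree bound (-1): no f exists, t_k not Gosper-summable.

No — t_k has no hypergeometric antidifference.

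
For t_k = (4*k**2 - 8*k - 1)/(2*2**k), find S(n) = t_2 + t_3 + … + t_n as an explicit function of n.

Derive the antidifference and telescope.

Compute t_(k+1)/t_k: get (4*k**2 - 5)/(2*(4*k**2 - 8*k - 1)).
So A=1/2 and B=1, with C=k**2 - 2*k - 1/4.
Solve (1/2)·f(k+1) − (1)·f(k) = k**2 - 2*k - 1/4.
Degrees (0,0,2) ⇒ d ≤ 2.
Solve for f: f(k) = -(4*k**2 + 3)/2 (degree 2 ≤ 2).
So s_k = (B(k−1)f/C)·t_k = (-2*(4*k**2 + 3)/(4*k**2 - 8*k - 1))·t_k = (-4*k**2 - 3)/2**k.
Δs = (4*k**2 - 8*k - 1)/(2*2**k), as required.
Σ_(k=2)^n t_k = s_(n+1) − s_(2) = (2**(-n - 1)*(-4*n**2 - 8*n - 7)) − (-19/4), i.e. 2**(-n - 2)*(19*2**n - 8*n**2 - 16*n - 14).

S(n) = 2**(-n - 2)*(19*2**n - 8*n**2 - 16*n - 14)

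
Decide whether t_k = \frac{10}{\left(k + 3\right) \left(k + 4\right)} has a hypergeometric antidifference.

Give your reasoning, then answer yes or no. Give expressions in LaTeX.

Ratio r(k) = (k + 3)/(k + 5).
A = k + 3, B = k + 5, C = 1.
Need (k + 3)·f(k+1) − (k + 4)·f(k) = 1.
Bound: deg f ≤ 1.
A polynomial solution: f(k) = k/3.
Then R = B(k−1)f/C = k*(k + 4)/3, so s_k = R(k)·t_k = 10*k/(3*(k + 3)).
Check: Δs_k = 10/(k**2 + 7*k + 12). ✓

Yes. s_k = \frac{10 k}{3 \left(k + 3\right)}.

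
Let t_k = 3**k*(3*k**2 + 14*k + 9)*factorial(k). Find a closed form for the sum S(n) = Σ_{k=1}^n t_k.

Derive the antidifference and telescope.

S(n) = 3*3**n*n**2*factorial(n) + 15*3**n*n*factorial(n) + 12*3**n*factorial(n) - 12

r(k) = 3*(3*k**3 + 23*k**2 + 46*k + 26)/(3*k**2 + 14*k + 9) after simplifying.
So A=3*k + 3 and B=1, with C=k**2 + 14*k/3 + 3.
Need (3*k + 3)·f(k+1) − (1)·f(k) = k**2 + 14*k/3 + 3.
Bound: deg f ≤ 1.
Solving with deg f ≤ 1: f(k) = (k + 3)/3.
Certificate R = B(k−1)f/C = (k + 3)/(3*k**2 + 14*k + 9) gives s_k = 3**k*(k + 3)*factorial(k).
Check: Δs_k = 3**k*(3*k**2 + 14*k + 9)*factorial(k). ✓
s_(n+1) = 3**(n + 1)*(n + 4)*factorial(n + 1) and s_(1) = 12, so S(n) = 3*3**n*n**2*factorial(n) + 15*3**n*n*factorial(n) + 12*3**n*factorial(n) - 12.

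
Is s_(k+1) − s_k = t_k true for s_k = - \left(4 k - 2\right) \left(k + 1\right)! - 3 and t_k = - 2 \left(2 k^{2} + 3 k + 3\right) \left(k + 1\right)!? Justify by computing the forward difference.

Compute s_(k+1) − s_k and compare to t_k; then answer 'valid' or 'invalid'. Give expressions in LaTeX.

valid; difference matches t_k

s_(k+1) = -(4*k + 2)*factorial(k + 2) - 3
s_(k+1) − s_k = -2*(2*k**2 + 3*k + 3)*factorial(k + 1)
(s_(k+1) − s_k) − t_k = 0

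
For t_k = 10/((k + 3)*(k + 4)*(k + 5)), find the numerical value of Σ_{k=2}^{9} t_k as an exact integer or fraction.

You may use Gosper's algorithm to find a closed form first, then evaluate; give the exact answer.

Σ = 38/273

The ratio is (k + 3)/(k + 6).
Take A(k)=k + 3, B(k)=k + 6, C(k)=1.
f must satisfy (k + 3)·f(k+1) − (k + 5)·f(k) = 1.
deg f ≤ 2 (via 1,1,0).
Match coefficients ⇒ f(k) = k*(k + 7)/24.
Get s_k = R·t_k = 5*k*(k + 7)/(12*(k + 3)*(k + 4)) with R(k) = B(k−1)f(k)/C(k) = k*(k + 5)*(k + 7)/24.
Δs = 10/(k**3 + 12*k**2 + 47*k + 60), as required.
Sum = s_(10) − s_(2); s_(10) = 425/1092, s_(2) = 1/4 ⇒ 38/273.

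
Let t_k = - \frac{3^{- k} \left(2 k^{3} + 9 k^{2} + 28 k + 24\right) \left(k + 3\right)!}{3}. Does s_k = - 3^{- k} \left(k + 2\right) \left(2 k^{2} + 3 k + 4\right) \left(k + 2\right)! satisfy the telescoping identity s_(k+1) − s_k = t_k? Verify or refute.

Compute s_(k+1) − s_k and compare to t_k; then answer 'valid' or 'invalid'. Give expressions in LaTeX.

Invalid: residual \frac{3^{- k} \left(2 k^{3} + 7 k^{2} + 21 k + 15\right) \left(k + 2\right)!}{3} ≠ 0.

s_(k+1) = -(k + 3)*(2*k**2 + 7*k + 9)*factorial(k + 3)/(3*3**k)
s_(k+1) − s_k = -(2*k**4 + 13*k**3 + 48*k**2 + 87*k + 57)*factorial(k + 2)/(3*3**k)
(s_(k+1) − s_k) − t_k = (2*k**3 + 7*k**2 + 21*k + 15)*factorial(k + 2)/(3*3**k)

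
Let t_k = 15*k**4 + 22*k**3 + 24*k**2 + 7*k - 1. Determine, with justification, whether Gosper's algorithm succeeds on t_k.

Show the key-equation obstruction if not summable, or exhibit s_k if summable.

Yes. s_k = k*(3*k**4 - 2*k**3 + 2*k**2 - 3*k - 1).

The ratio is (15*k**4 + 82*k**3 + 180*k**2 + 181*k + 67)/(15*k**4 + 22*k**3 + 24*k**2 + 7*k - 1).
Normal form (A,B,C) = (1, 1, k**4 + 22*k**3/15 + 8*k**2/5 + 7*k/15 - 1/15).
Key eq: (1)·f(k+1) = (1)·f(k) + (k**4 + 22*k**3/15 + 8*k**2/5 + 7*k/15 - 1/15).
d = 5 from the (0,0,4) case.
Solve for f: f(k) = k*(3*k**4 - 2*k**3 + 2*k**2 - 3*k - 1)/15 (degree 5 ≤ 5).
Then R = B(k−1)f/C = k*(3*k**4 - 2*k**3 + 2*k**2 - 3*k - 1)/(15*k**4 + 22*k**3 + 24*k**2 + 7*k - 1), so s_k = R(k)·t_k = k*(3*k**4 - 2*k**3 + 2*k**2 - 3*k - 1).
Verify: 15*k**4 + 22*k**3 + 24*k**2 + 7*k - 1 matches t_k.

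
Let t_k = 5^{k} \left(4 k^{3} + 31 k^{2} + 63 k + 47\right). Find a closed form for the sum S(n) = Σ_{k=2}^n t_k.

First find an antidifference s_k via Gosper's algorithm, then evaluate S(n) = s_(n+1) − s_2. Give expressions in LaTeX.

Ratio r(k) = 5*(4*k**3 + 43*k**2 + 137*k + 145)/(4*k**3 + 31*k**2 + 63*k + 47).
Factor: A=5; B=1; C=k**3 + 31*k**2/4 + 63*k/4 + 47/4.
Need (5)·f(k+1) − (1)·f(k) = k**3 + 31*k**2/4 + 63*k/4 + 47/4.
d = 3 from the (0,0,3) case.
Match coefficients ⇒ f(k) = (k**3 + 4*k**2 + 2*k + 3)/4.
Certificate R = B(k−1)f/C = (k**3 + 4*k**2 + 2*k + 3)/(4*k**3 + 31*k**2 + 63*k + 47) gives s_k = 5**k*(k**3 + 4*k**2 + 2*k + 3).
Verify: 5**k*(4*k**3 + 31*k**2 + 63*k + 47) matches t_k.
s_(n+1) = 5**(n + 1)*(n**3 + 7*n**2 + 13*n + 10) and s_(2) = 775, so S(n) = 5*5**n*n**3 + 35*5**n*n**2 + 65*5**n*n + 50*5**n - 775.

S(n) = 5 \cdot 5^{n} n^{3} + 35 \cdot 5^{n} n^{2} + 65 \cdot 5^{n} n + 50 \cdot 5^{n} - 775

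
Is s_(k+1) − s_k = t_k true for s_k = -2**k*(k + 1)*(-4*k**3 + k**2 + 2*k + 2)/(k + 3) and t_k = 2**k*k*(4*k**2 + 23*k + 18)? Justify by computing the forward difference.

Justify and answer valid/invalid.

s_(k+1) = 2**(k + 1)*(4*k**4 + 19*k**3 + 30*k**2 + 15*k - 2)/(k + 4)
s_(k+1) − s_k = 2**k*(4*k**5 + 43*k**4 + 165*k**3 + 226*k**2 + 104*k - 4)/(k**2 + 7*k + 12)
(s_(k+1) − s_k) − t_k = 2**(k + 1)*(-4*k**4 - 31*k**3 - 88*k**2 - 56*k - 2)/(k**2 + 7*k + 12)

Invalid: residual 2**(k + 1)*(-4*k**4 - 31*k**3 - 88*k**2 - 56*k - 2)/(k**2 + 7*k + 12) ≠ 0.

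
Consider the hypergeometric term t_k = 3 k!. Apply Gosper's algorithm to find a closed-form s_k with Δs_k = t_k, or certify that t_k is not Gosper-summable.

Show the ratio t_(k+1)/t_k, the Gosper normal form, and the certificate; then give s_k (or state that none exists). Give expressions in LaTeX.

none — t_k is not Gosper-summable

Ratio r(k) = k + 1.
So A=k + 1 and B=1, with C=1.
Key eq: (k + 1)·f(k+1) = (1)·f(k) + (1).
d = -1 from the (1,0,0) case.
Negative degree bound (-1): no f exists, t_k not Gosper-summable.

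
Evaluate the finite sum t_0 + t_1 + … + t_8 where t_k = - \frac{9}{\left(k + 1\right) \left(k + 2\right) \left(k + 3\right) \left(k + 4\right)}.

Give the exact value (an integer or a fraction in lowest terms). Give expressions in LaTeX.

t_(k+1)/t_k = (k + 1)/(k + 5).
Normal form (A,B,C) = (k + 1, k + 5, 1).
f must satisfy (k + 1)·f(k+1) − (k + 4)·f(k) = 1.
Bound: deg f ≤ 3.
A polynomial solution: f(k) = k*(k**2 + 6*k + 11)/18.
So s_k = (B(k−1)f/C)·t_k = (k*(k + 4)*(k**2 + 6*k + 11)/18)·t_k = k*(-k**2 - 6*k - 11)/(2*(k + 1)*(k + 2)*(k + 3)).
s_(k+1) − s_k = -9/(k**4 + 10*k**3 + 35*k**2 + 50*k + 24) = t_k.
Σ_(k=0)^(8) t_k = s_(9) − s_(0) = -219/440 − (0) = -219/440.

Σ = -219/440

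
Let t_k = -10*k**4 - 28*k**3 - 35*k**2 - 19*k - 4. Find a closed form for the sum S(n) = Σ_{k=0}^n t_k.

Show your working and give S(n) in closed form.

S(n) = -2*n**5 - 12*n**4 - 29*n**3 - 34*n**2 - 19*n - 4

Ratio r(k) = (10*k**4 + 68*k**3 + 179*k**2 + 213*k + 96)/(10*k**4 + 28*k**3 + 35*k**2 + 19*k + 4).
Normal form (A,B,C) = (1, 1, k**4 + 14*k**3/5 + 7*k**2/2 + 19*k/10 + 2/5).
f must satisfy (1)·f(k+1) − (1)·f(k) = k**4 + 14*k**3/5 + 7*k**2/2 + 19*k/10 + 2/5.
d = 5 from the (0,0,4) case.
Match coefficients ⇒ f(k) = k**2*(2*k**3 + 2*k**2 + k - 1)/10.
Then R = B(k−1)f/C = k**2*(2*k**3 + 2*k**2 + k - 1)/(10*k**4 + 28*k**3 + 35*k**2 + 19*k + 4), so s_k = R(k)·t_k = k**2*(-2*k**3 - 2*k**2 - k + 1).
s_(k+1) − s_k = -10*k**4 - 28*k**3 - 35*k**2 - 19*k - 4 = t_k.
Evaluate: s_(n+1) = -2*n**5 - 12*n**4 - 29*n**3 - 34*n**2 - 19*n - 4; subtract s_(0) = 0 ⇒ S(n) = -2*n**5 - 12*n**4 - 29*n**3 - 34*n**2 - 19*n - 4.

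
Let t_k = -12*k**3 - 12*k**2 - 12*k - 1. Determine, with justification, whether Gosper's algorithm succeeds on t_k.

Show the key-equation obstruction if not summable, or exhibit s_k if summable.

Yes. s_k = k*(-3*k**3 + 2*k**2 - 3*k + 3).

t_(k+1)/t_k = (12*k**3 + 48*k**2 + 72*k + 37)/(12*k**3 + 12*k**2 + 12*k + 1).
Gosper form: A/B · C(k+1)/C(k) with A=1, B=1, C=k**3 + k**2 + k + 1/12.
Key eq: (1)·f(k+1) = (1)·f(k) + (k**3 + k**2 + k + 1/12).
Degrees (0,0,3) ⇒ d ≤ 4.
A polynomial solution: f(k) = k*(3*k**3 - 2*k**2 + 3*k - 3)/12.
Then R = B(k−1)f/C = k*(3*k**3 - 2*k**2 + 3*k - 3)/(12*k**3 + 12*k**2 + 12*k + 1), so s_k = R(k)·t_k = k*(-3*k**3 + 2*k**2 - 3*k + 3).
s_(k+1) − s_k = -12*k**3 - 12*k**2 - 12*k - 1 = t_k.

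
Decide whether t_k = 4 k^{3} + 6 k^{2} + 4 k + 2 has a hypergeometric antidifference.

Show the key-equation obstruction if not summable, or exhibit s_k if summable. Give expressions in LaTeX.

Yes. s_k = k^{4} + k.

t_(k+1)/t_k = (2*k**3 + 9*k**2 + 14*k + 8)/(2*k**3 + 3*k**2 + 2*k + 1).
A = 1, B = 1, C = k**3 + 3*k**2/2 + k + 1/2.
f must satisfy (1)·f(k+1) − (1)·f(k) = k**3 + 3*k**2/2 + k + 1/2.
Degrees (0,0,3) ⇒ d ≤ 4.
Solving with deg f ≤ 4: f(k) = k*(k + 1)*(k**2 - k + 1)/4.
R(k) = B(k−1)·f(k)/C(k) = k*(k**2 - k + 1)/(2*(2*k**2 + k + 1)); s_k = R·t_k = k**4 + k.
Verify: -k**4 + (k + 1)**4 + 1 matches t_k.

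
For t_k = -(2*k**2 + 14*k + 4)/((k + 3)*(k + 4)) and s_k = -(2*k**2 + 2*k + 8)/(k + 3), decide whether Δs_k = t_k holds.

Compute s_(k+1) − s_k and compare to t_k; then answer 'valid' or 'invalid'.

s_(k+1) = 2*(-k**2 - 3*k - 6)/(k + 4)
s_(k+1) − s_k = 2*(-k**2 - 7*k - 2)/(k**2 + 7*k + 12)
(s_(k+1) − s_k) − t_k = 0

Valid: the claim telescopes to t_k.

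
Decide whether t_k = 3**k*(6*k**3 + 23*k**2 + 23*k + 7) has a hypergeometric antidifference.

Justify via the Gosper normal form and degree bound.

Yes. s_k = 3**k*(3*k**3 - 2*k**2 + 4*k - 4).

The ratio is 3*(6*k**3 + 41*k**2 + 87*k + 59)/(6*k**3 + 23*k**2 + 23*k + 7).
So A=3 and B=1, with C=k**3 + 23*k**2/6 + 23*k/6 + 7/6.
Set up (3)·f(k+1) − (1)·f(k) − (k**3 + 23*k**2/6 + 23*k/6 + 7/6) = 0.
d = 3 from the (0,0,3) case.
Solving with deg f ≤ 3: f(k) = (3*k**3 - 2*k**2 + 4*k - 4)/6.
So s_k = (B(k−1)f/C)·t_k = ((3*k**3 - 2*k**2 + 4*k - 4)/(6*k**3 + 23*k**2 + 23*k + 7))·t_k = 3**k*(3*k**3 - 2*k**2 + 4*k - 4).
Verify: 3**k*(6*k**3 + 23*k**2 + 23*k + 7) matches t_k.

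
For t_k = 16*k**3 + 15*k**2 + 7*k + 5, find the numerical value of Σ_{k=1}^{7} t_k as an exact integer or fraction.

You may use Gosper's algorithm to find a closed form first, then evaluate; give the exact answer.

Σ = 14875

Compute t_(k+1)/t_k: get (16*k**3 + 63*k**2 + 85*k + 43)/(16*k**3 + 15*k**2 + 7*k + 5).
Normal form (A,B,C) = (1, 1, k**3 + 15*k**2/16 + 7*k/16 + 5/16).
Set up (1)·f(k+1) − (1)·f(k) − (k**3 + 15*k**2/16 + 7*k/16 + 5/16) = 0.
deg f ≤ 4 (via 0,0,3).
Match coefficients ⇒ f(k) = k*(4*k**3 - 3*k**2 + 4)/16.
Then R = B(k−1)f/C = k*(4*k**3 - 3*k**2 + 4)/(16*k**3 + 15*k**2 + 7*k + 5), so s_k = R(k)·t_k = k*(4*k**3 - 3*k**2 + 4).
Δs = 16*k**3 + 15*k**2 + 7*k + 5, as required.
Evaluate s at k=8 and k=1: 14880 and 5; difference 14875.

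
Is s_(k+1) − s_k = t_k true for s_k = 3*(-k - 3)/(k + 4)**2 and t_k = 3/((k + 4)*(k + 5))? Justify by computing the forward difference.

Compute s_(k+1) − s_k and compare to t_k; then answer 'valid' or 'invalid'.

s_(k+1) = 3*(-k - 4)/(k + 5)**2
s_(k+1) − s_k = 3*(k**2 + 7*k + 11)/(k**4 + 18*k**3 + 121*k**2 + 360*k + 400)
(s_(k+1) − s_k) − t_k = 3*(-2*k - 9)/(k**4 + 18*k**3 + 121*k**2 + 360*k + 400)

Invalid: residual 3*(-2*k - 9)/(k**4 + 18*k**3 + 121*k**2 + 360*k + 400) ≠ 0.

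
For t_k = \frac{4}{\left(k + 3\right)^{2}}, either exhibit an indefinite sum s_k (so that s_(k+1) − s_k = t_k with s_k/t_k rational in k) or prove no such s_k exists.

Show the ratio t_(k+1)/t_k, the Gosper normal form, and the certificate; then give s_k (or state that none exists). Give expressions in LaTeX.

Ratio r(k) = (k + 3)**2/(k + 4)**2.
Factor: A=k**2 + 6*k + 9; B=k**2 + 8*k + 16; C=1.
Key eq: (k**2 + 6*k + 9)·f(k+1) = (k**2 + 6*k + 9)·f(k) + (1).
deg f ≤ 0 (via 2,2,0).
Put f(k) = c0: A·f(k+1) − B(k−1)·f(k) − C = -1; need -1 = 0 — inconsistent ⇒ no f, not summable.

none — t_k is not Gosper-summable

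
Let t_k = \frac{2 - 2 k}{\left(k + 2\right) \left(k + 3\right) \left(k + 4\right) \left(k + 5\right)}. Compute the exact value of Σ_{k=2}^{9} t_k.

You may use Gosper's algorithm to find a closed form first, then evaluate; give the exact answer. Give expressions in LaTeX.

Σ = -11/910

Step 1: r(k) = k*(k + 2)/((k - 1)*(k + 6)).
A = k + 2, B = k + 6, C = k - 1.
f must satisfy (k + 2)·f(k+1) − (k + 5)·f(k) = k - 1.
d = 3 from the (1,1,1) case.
Coefficient equations give f(k) = -k/2.
Get s_k = R·t_k = k/((k + 2)*(k + 3)*(k + 4)) with R(k) = B(k−1)f(k)/C(k) = -k*(k + 5)/(2*(k - 1)).
Verify: 2*(1 - k)/(k**4 + 14*k**3 + 71*k**2 + 154*k + 120) matches t_k.
Evaluate s at k=10 and k=2: 5/1092 and 1/60; difference -11/910.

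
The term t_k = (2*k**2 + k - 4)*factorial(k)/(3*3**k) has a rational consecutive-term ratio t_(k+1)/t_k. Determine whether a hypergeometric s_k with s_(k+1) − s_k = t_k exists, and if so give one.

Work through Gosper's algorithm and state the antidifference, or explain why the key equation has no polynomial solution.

s_k = (2*k + 3)*factorial(k)/3**k

t_(k+1)/t_k = (k + 1)*(k + 2*(k + 1)**2 - 3)/(3*(2*k**2 + k - 4)).
A = k/3 + 1/3, B = 1, C = k**2 + k/2 - 2.
Solve (k/3 + 1/3)·f(k+1) − (1)·f(k) = k**2 + k/2 - 2.
d = 1 from the (1,0,2) case.
Coefficient equations give f(k) = 3*(2*k + 3)/2.
Then R = B(k−1)f/C = 3*(2*k + 3)/(2*k**2 + k - 4), so s_k = R(k)·t_k = (2*k + 3)*factorial(k)/3**k.
Verify: (2*k**2 + k - 4)*factorial(k)/(3*3**k) matches t_k.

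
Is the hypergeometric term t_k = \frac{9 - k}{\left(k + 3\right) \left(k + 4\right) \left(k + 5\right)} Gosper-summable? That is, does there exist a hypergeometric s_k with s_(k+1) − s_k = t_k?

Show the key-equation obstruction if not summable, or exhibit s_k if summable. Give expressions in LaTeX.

Yes. s_k = \frac{k \left(k + 11\right)}{4 \left(k + 3\right) \left(k + 4\right)}.

Ratio r(k) = (k - 8)*(k + 3)/((k - 9)*(k + 6)).
So A=k + 3 and B=k + 6, with C=k - 9.
Key eq: (k + 3)·f(k+1) = (k + 5)·f(k) + (k - 9).
deg f ≤ 2 (via 1,1,1).
Solving with deg f ≤ 2: f(k) = -k*(k + 11)/4.
R(k) = B(k−1)·f(k)/C(k) = -k*(k + 5)*(k + 11)/(4*(k - 9)); s_k = R·t_k = k*(k + 11)/(4*(k + 3)*(k + 4)).
s_(k+1) − s_k = (9 - k)/(k**3 + 12*k**2 + 47*k + 60) = t_k.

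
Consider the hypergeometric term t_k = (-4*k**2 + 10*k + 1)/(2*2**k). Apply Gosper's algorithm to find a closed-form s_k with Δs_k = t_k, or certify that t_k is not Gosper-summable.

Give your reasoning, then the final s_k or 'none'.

t_(k+1)/t_k = (4*k**2 - 2*k - 7)/(2*(4*k**2 - 10*k - 1)).
Gosper form: A/B · C(k+1)/C(k) with A=1/2, B=1, C=k**2 - 5*k/2 - 1/4.
Set up (1/2)·f(k+1) − (1)·f(k) − (k**2 - 5*k/2 - 1/4) = 0.
deg f ≤ 2 (via 0,0,2).
Match coefficients ⇒ f(k) = -(4*k**2 - 2*k + 1)/2.
Certificate R = B(k−1)f/C = -2*(4*k**2 - 2*k + 1)/(4*k**2 - 10*k - 1) gives s_k = (4*k**2 - 2*k + 1)/2**k.
s_(k+1) − s_k = (-4*k**2 + 10*k + 1)/(2*2**k) = t_k.

s_k = (4*k**2 - 2*k + 1)/2**k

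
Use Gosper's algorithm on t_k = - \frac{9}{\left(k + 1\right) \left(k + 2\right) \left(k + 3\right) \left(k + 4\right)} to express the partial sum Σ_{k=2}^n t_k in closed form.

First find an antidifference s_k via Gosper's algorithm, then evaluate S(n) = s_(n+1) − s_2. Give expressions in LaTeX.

S(n) = \frac{- n^{3} - 9 n^{2} - 26 n + 36}{20 \left(n^{3} + 9 n^{2} + 26 n + 24\right)}

Compute t_(k+1)/t_k: get (k + 1)/(k + 5).
Gosper form: A/B · C(k+1)/C(k) with A=k + 1, B=k + 5, C=1.
f must satisfy (k + 1)·f(k+1) − (k + 4)·f(k) = 1.
From deg A=1, deg B=1, deg C=0: d=3.
Solve for f: f(k) = k*(k**2 + 6*k + 11)/18 (degree 3 ≤ 3).
So s_k = (B(k−1)f/C)·t_k = (k*(k + 4)*(k**2 + 6*k + 11)/18)·t_k = k*(-k**2 - 6*k - 11)/(2*(k + 1)*(k + 2)*(k + 3)).
s_(k+1) − s_k = -9/(k**4 + 10*k**3 + 35*k**2 + 50*k + 24) = t_k.
Evaluate: s_(n+1) = (-n**3 - 9*n**2 - 26*n - 18)/(2*(n**3 + 9*n**2 + 26*n + 24)); subtract s_(2) = -9/20 ⇒ S(n) = (-n**3 - 9*n**2 - 26*n + 36)/(20*(n**3 + 9*n**2 + 26*n + 24)).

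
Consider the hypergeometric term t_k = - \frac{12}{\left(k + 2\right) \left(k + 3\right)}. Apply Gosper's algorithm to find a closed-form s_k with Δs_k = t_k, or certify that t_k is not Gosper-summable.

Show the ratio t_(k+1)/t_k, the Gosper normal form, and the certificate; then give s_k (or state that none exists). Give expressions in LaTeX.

s_k = - \frac{6 k}{k + 2}

The ratio is (k + 2)/(k + 4).
A = k + 2, B = k + 4, C = 1.
Key eq: (k + 2)·f(k+1) = (k + 3)·f(k) + (1).
deg f ≤ 1 (via 1,1,0).
Solve for f: f(k) = k/2 (degree 1 ≤ 1).
So s_k = (B(k−1)f/C)·t_k = (k*(k + 3)/2)·t_k = -6*k/(k + 2).
Δs = -12/(k**2 + 5*k + 6), as required.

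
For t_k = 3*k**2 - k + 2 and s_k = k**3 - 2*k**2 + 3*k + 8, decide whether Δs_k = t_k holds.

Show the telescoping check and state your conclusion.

s_(k+1) = k**3 + k**2 + 2*k + 10
s_(k+1) − s_k = 3*k**2 - k + 2
(s_(k+1) − s_k) − t_k = 0

valid (s_(k+1) − s_k reduces to t_k)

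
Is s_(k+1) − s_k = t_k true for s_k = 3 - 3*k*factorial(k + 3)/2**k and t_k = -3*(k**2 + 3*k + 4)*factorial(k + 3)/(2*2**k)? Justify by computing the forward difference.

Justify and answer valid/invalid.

s_(k+1) = -3*2**(-k - 1)*(k + 1)*factorial(k + 4) + 3
s_(k+1) − s_k = -3*(k**2 + 3*k + 4)*factorial(k + 3)/(2*2**k)
(s_(k+1) − s_k) − t_k = 0

valid; difference matches t_k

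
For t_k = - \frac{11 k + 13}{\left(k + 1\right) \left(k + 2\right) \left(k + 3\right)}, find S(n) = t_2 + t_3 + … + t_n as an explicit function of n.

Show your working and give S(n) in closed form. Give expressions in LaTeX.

t_(k+1)/t_k = (k + 1)*(11*k + 24)/((k + 4)*(11*k + 13)).
So A=k + 1 and B=k + 4, with C=k + 13/11.
Need (k + 1)·f(k+1) − (k + 3)·f(k) = k + 13/11.
d = 2 from the (1,1,1) case.
Solving with deg f ≤ 2: f(k) = k*(6*k + 7)/11.
R(k) = B(k−1)·f(k)/C(k) = k*(k + 3)*(6*k + 7)/(11*k + 13); s_k = R·t_k = k*(-6*k - 7)/((k + 1)*(k + 2)).
s_(k+1) − s_k = (-11*k - 13)/(k**3 + 6*k**2 + 11*k + 6) = t_k.
Σ_(k=2)^n t_k = s_(n+1) − s_(2) = ((-6*n**2 - 19*n - 13)/(n**2 + 5*n + 6)) − (-19/6), i.e. (-17*n**2 - 19*n + 36)/(6*(n**2 + 5*n + 6)).

S(n) = \frac{- 17 n^{2} - 19 n + 36}{6 \left(n^{2} + 5 n + 6\right)}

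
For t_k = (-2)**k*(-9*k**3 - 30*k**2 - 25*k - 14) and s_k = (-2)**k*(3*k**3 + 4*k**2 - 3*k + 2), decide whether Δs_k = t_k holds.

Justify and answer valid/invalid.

valid; difference matches t_k

s_(k+1) = (-2)**(k + 1)*(3*k**3 + 13*k**2 + 14*k + 6)
s_(k+1) − s_k = (-2)**k*(-9*k**3 - 30*k**2 - 25*k - 14)
(s_(k+1) − s_k) − t_k = 0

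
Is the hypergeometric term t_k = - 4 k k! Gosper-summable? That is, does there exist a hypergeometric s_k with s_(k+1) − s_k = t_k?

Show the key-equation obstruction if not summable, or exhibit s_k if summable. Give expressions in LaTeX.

Step 1: r(k) = (k + 1)**2/k.
Factor: A=k + 1; B=1; C=k.
f must satisfy (k + 1)·f(k+1) − (1)·f(k) = k.
From deg A=1, deg B=0, deg C=1: d=0.
Coefficient equations give f(k) = 1.
So s_k = (B(k−1)f/C)·t_k = (1/k)·t_k = -4*factorial(k).
s_(k+1) − s_k = -4*k*factorial(k) = t_k.

Yes. s_k = - 4 k!.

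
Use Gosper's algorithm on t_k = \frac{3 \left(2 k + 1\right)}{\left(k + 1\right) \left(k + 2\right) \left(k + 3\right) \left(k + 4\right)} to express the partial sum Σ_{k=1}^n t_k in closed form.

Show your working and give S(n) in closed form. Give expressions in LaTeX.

S(n) = \frac{n \left(5 n^{2} + 45 n + 58\right)}{24 \left(n^{3} + 9 n^{2} + 26 n + 24\right)}

r(k) = (k + 1)*(2*k + 3)/((k + 5)*(2*k + 1)) after simplifying.
Gosper form: A/B · C(k+1)/C(k) with A=k + 1, B=k + 5, C=k + 1/2.
Key eq: (k + 1)·f(k+1) = (k + 4)·f(k) + (k + 1/2).
From deg A=1, deg B=1, deg C=1: d=3.
Match coefficients ⇒ f(k) = k*(k**2 + 6*k + 2)/18.
Get s_k = R·t_k = k*(k**2 + 6*k + 2)/(3*(k + 1)*(k + 2)*(k + 3)) with R(k) = B(k−1)f(k)/C(k) = k*(k + 4)*(k**2 + 6*k + 2)/(9*(2*k + 1)).
Check: Δs_k = 3*(2*k + 1)/(k**4 + 10*k**3 + 35*k**2 + 50*k + 24). ✓
Telescope: S(n) = s_(n+1) − s_(1) = (n**3 + 9*n**2 + 17*n + 9)/(3*(n**3 + 9*n**2 + 26*n + 24)) − (1/8) = n*(5*n**2 + 45*n + 58)/(24*(n**3 + 9*n**2 + 26*n + 24)).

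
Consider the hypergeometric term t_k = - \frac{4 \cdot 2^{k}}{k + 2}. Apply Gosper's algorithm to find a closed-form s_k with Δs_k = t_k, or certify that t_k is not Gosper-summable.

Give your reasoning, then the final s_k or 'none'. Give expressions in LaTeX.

r(k) = 2*(k + 2)/(k + 3) after simplifying.
A = 2*k + 4, B = k + 3, C = 1.
Solve (2*k + 4)·f(k+1) − (k + 2)·f(k) = 1.
Bound: deg f ≤ -1.
d = -1 < 0 ⇒ no nonzero polynomial f; not summable.

none — t_k is not Gosper-summable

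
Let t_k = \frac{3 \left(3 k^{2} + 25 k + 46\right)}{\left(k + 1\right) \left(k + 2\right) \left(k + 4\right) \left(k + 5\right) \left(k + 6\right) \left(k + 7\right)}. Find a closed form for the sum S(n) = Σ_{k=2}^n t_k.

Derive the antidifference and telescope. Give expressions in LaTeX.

Compute t_(k+1)/t_k: get (k + 1)*(k + 4)*(25*k + 3*(k + 1)**2 + 71)/((k + 3)*(k + 8)*(3*k**2 + 25*k + 46)).
Factor: A=k + 1; B=k + 8; C=k**3 + 34*k**2/3 + 121*k/3 + 46.
Solve (k + 1)·f(k+1) − (k + 7)·f(k) = k**3 + 34*k**2/3 + 121*k/3 + 46.
d = 6 from the (1,1,3) case.
Match coefficients ⇒ f(k) = k*(k + 2)*(k + 3)*(k + 5)*(k**2 + 11*k + 34)/72.
Certificate R = B(k−1)f/C = k*(k + 2)*(k + 5)*(k + 7)*(k**2 + 11*k + 34)/(24*(3*k**2 + 25*k + 46)) gives s_k = k*(k**2 + 11*k + 34)/(8*(k**3 + 11*k**2 + 34*k + 24)).
s_(k+1) − s_k = 3*(3*k**2 + 25*k + 46)/(k**6 + 25*k**5 + 247*k**4 + 1219*k**3 + 3112*k**2 + 3796*k + 1680) = t_k.
s_(n+1) = (n**3 + 14*n**2 + 59*n + 46)/(8*(n**3 + 14*n**2 + 59*n + 70)) and s_(2) = 5/48, so S(n) = (n**3 + 14*n**2 + 59*n - 74)/(48*(n**3 + 14*n**2 + 59*n + 70)).

S(n) = \frac{n^{3} + 14 n^{2} + 59 n - 74}{48 \left(n^{3} + 14 n^{2} + 59 n + 70\right)}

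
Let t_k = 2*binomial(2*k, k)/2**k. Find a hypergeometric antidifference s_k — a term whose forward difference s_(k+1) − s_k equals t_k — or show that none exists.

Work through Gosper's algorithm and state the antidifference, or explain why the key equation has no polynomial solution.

none — t_k is not Gosper-summable

r(k) = (2*k + 1)/(k + 1) after simplifying.
Normal form (A,B,C) = (2*k + 1, k + 1, 1).
Solve (2*k + 1)·f(k+1) − (k)·f(k) = 1.
deg f ≤ -1 (via 1,1,0).
Negative degree bound (-1): no f exists, t_k not Gosper-summable.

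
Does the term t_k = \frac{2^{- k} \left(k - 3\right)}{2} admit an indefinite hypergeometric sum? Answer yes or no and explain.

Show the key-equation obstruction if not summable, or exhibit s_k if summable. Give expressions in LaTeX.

t_(k+1)/t_k = (k - 2)/(2*(k - 3)).
So A=1/2 and B=1, with C=k - 3.
Set up (1/2)·f(k+1) − (1)·f(k) − (k - 3) = 0.
Bound: deg f ≤ 1.
Solve for f: f(k) = -2*(k - 2) (degree 1 ≤ 1).
Certificate R = B(k−1)f/C = -2*(k - 2)/(k - 3) gives s_k = (2 - k)/2**k.
s_(k+1) − s_k = (k - 3)/(2*2**k) = t_k.

Yes. s_k = 2^{- k} \left(2 - k\right).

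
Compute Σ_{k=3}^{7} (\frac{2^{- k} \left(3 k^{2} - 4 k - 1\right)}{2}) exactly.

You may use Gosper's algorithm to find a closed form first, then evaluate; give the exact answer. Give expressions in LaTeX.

r(k) = (3*k**2 + 2*k - 2)/(2*(3*k**2 - 4*k - 1)) after simplifying.
Normal form (A,B,C) = (1/2, 1, k**2 - 4*k/3 - 1/3).
Solve (1/2)·f(k+1) − (1)·f(k) = k**2 - 4*k/3 - 1/3.
From deg A=0, deg B=0, deg C=2: d=2.
Solving with deg f ≤ 2: f(k) = -2*(3*k**2 + 2*k + 4)/3.
Get s_k = R·t_k = (-3*k**2 - 2*k - 4)/2**k with R(k) = B(k−1)f(k)/C(k) = -2*(3*k**2 + 2*k + 4)/(3*k**2 - 4*k - 1).
Verify: (3*k**2 - 4*k - 1)/(2*2**k) matches t_k.
Evaluate s at k=8 and k=3: -53/64 and -37/8; difference 243/64.

Σ = 243/64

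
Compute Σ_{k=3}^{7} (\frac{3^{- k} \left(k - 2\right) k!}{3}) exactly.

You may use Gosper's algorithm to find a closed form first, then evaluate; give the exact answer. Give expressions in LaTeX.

Step 1: r(k) = (k**2 - 1)/(3*(k - 2)).
Take A(k)=k/3 + 1/3, B(k)=1, C(k)=k - 2.
f must satisfy (k/3 + 1/3)·f(k+1) − (1)·f(k) = k - 2.
deg f ≤ 0 (via 1,0,1).
Solve for f: f(k) = 3 (degree 0 ≤ 0).
Get s_k = R·t_k = factorial(k)/3**k with R(k) = B(k−1)f(k)/C(k) = 3/(k - 2).
Check: Δs_k = (k - 2)*factorial(k)/(3*3**k). ✓
Sum = s_(8) − s_(3); s_(8) = 4480/729, s_(3) = 2/9 ⇒ 4318/729.

Σ = 4318/729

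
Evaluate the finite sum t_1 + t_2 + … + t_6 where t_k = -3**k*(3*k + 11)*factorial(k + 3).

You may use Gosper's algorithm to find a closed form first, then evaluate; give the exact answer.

Σ = -7936185528

t_(k+1)/t_k = 3*(k + 4)*(3*k + 14)/(3*k + 11).
Normal form (A,B,C) = (3*k + 12, 1, k + 11/3).
Need (3*k + 12)·f(k+1) − (1)·f(k) = k + 11/3.
deg f ≤ 0 (via 1,0,1).
A polynomial solution: f(k) = 1/3.
So s_k = (B(k−1)f/C)·t_k = (1/(3*k + 11))·t_k = -3**k*factorial(k + 3).
Verify: -3**k*(3*k + 11)*factorial(k + 3) matches t_k.
Sum = s_(7) − s_(1); s_(7) = -7936185600, s_(1) = -72 ⇒ -7936185528.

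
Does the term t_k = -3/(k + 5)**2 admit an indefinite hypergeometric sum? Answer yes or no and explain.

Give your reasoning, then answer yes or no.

Compute t_(k+1)/t_k: get (k + 5)**2/(k + 6)**2.
Take A(k)=k**2 + 10*k + 25, B(k)=k**2 + 12*k + 36, C(k)=1.
Set up (k**2 + 10*k + 25)·f(k+1) − (k**2 + 10*k + 25)·f(k) − (1) = 0.
deg f ≤ 0 (via 2,2,0).
Generic f = c0 gives residual -1; -1 = 0 cannot hold, so t_k is not Gosper-summable.

No — the linear system for f has no solution.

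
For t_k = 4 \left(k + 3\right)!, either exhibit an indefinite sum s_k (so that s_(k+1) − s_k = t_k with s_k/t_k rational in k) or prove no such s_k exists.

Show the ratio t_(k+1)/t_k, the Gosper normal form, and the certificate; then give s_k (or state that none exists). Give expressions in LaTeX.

The ratio is k + 4.
Gosper form: A/B · C(k+1)/C(k) with A=k + 4, B=1, C=1.
Solve (k + 4)·f(k+1) − (1)·f(k) = 1.
d = -1 from the (1,0,0) case.
deg f ≤ -1 is impossible — no certificate.

none (Gosper's algorithm certifies no s_k)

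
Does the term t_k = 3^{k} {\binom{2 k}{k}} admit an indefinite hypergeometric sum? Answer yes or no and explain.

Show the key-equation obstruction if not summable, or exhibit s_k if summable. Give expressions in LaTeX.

No — key equation has no polynomial f.

Ratio r(k) = 6*(2*k + 1)/(k + 1).
Factor: A=12*k + 6; B=k + 1; C=1.
Solve (12*k + 6)·f(k+1) − (k)·f(k) = 1.
From deg A=1, deg B=1, deg C=0: d=-1.
Bound -1 < 0, so the key equation has no polynomial solution.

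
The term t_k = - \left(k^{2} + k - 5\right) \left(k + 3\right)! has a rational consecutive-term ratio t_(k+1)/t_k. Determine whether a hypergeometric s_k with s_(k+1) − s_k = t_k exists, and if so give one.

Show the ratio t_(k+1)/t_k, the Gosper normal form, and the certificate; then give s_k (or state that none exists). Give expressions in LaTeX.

s_k = - \left(k - 3\right) \left(k + 3\right)!

Step 1: r(k) = (k + 4)*(k + (k + 1)**2 - 4)/(k**2 + k - 5).
Factor: A=k + 4; B=1; C=k**2 + k - 5.
Set up (k + 4)·f(k+1) − (1)·f(k) − (k**2 + k - 5) = 0.
Bound: deg f ≤ 1.
Coefficient equations give f(k) = k - 3.
Certificate R = B(k−1)f/C = (k - 3)/(k**2 + k - 5) gives s_k = -(k - 3)*factorial(k + 3).
s_(k+1) − s_k = -(k**2 + k - 5)*factorial(k + 3) = t_k.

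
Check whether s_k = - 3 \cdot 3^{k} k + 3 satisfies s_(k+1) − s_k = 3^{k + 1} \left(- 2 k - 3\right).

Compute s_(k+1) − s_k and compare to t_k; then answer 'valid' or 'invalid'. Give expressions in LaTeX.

s_(k+1) = -9*3**k*(k + 1) + 3
s_(k+1) − s_k = 3**(k + 1)*(-2*k - 3)
(s_(k+1) − s_k) − t_k = 0

Valid — Δs_k = t_k.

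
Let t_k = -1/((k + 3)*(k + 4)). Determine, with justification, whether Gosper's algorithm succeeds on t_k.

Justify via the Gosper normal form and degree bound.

Compute t_(k+1)/t_k: get (k + 3)/(k + 5).
Factor: A=k + 3; B=k + 5; C=1.
Key eq: (k + 3)·f(k+1) = (k + 4)·f(k) + (1).
d = 1 from the (1,1,0) case.
Solving with deg f ≤ 1: f(k) = k/3.
Get s_k = R·t_k = -k/(3*k + 9) with R(k) = B(k−1)f(k)/C(k) = k*(k + 4)/3.
Δs = -1/(k**2 + 7*k + 12), as required.

Yes. s_k = -k/(3*k + 9).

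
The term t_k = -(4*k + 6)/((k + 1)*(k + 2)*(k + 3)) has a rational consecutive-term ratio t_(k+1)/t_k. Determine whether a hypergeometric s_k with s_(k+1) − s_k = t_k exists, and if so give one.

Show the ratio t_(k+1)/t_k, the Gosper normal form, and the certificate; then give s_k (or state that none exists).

r(k) = (k + 1)*(2*k + 5)/((k + 4)*(2*k + 3)) after simplifying.
Gosper form: A/B · C(k+1)/C(k) with A=k + 1, B=k + 4, C=k + 3/2.
Need (k + 1)·f(k+1) − (k + 3)·f(k) = k + 3/2.
From deg A=1, deg B=1, deg C=1: d=2.
Solve for f: f(k) = k*(5*k + 7)/8 (degree 2 ≤ 2).
Then R = B(k−1)f/C = k*(k + 3)*(5*k + 7)/(4*(2*k + 3)), so s_k = R(k)·t_k = -k*(5*k + 7)/(2*(k + 1)*(k + 2)).
Check: Δs_k = 2*(-2*k - 3)/(k**3 + 6*k**2 + 11*k + 6). ✓

s_k = -k*(5*k + 7)/(2*(k + 1)*(k + 2))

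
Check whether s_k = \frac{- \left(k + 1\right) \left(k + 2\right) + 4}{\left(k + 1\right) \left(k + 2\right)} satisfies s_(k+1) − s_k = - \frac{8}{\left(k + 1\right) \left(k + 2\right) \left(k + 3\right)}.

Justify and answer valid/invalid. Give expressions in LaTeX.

s_(k+1) = (-(k + 2)*(k + 3) + 4)/((k + 2)*(k + 3))
s_(k+1) − s_k = -8/(k**3 + 6*k**2 + 11*k + 6)
(s_(k+1) − s_k) − t_k = 0

valid; difference matches t_k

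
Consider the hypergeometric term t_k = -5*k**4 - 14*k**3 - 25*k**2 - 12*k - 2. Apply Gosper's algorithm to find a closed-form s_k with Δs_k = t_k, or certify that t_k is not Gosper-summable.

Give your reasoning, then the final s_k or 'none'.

s_k = k**2*(-k**3 - k**2 - 3*k + 3)

r(k) = (5*k**4 + 34*k**3 + 97*k**2 + 124*k + 58)/(5*k**4 + 14*k**3 + 25*k**2 + 12*k + 2) after simplifying.
Factor: A=1; B=1; C=k**4 + 14*k**3/5 + 5*k**2 + 12*k/5 + 2/5.
Solve (1)·f(k+1) − (1)·f(k) = k**4 + 14*k**3/5 + 5*k**2 + 12*k/5 + 2/5.
d = 5 from the (0,0,4) case.
Coefficient equations give f(k) = k**2*(k**3 + k**2 + 3*k - 3)/5.
Certificate R = B(k−1)f/C = k**2*(k**3 + k**2 + 3*k - 3)/(5*k**4 + 14*k**3 + 25*k**2 + 12*k + 2) gives s_k = k**2*(-k**3 - k**2 - 3*k + 3).
Verify: -5*k**4 - 14*k**3 - 25*k**2 - 12*k - 2 matches t_k.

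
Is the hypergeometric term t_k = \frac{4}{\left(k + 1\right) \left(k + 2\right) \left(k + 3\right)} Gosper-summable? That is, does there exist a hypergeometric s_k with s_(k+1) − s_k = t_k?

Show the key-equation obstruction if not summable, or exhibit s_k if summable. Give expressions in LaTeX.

Yes. s_k = \frac{k \left(k + 3\right)}{\left(k + 1\right) \left(k + 2\right)}.

r(k) = (k + 1)/(k + 4) after simplifying.
So A=k + 1 and B=k + 4, with C=1.
f must satisfy (k + 1)·f(k+1) − (k + 3)·f(k) = 1.
d = 2 from the (1,1,0) case.
Coefficient equations give f(k) = k*(k + 3)/4.
Then R = B(k−1)f/C = k*(k + 3)**2/4, so s_k = R(k)·t_k = k*(k + 3)/((k + 1)*(k + 2)).
s_(k+1) − s_k = 4/(k**3 + 6*k**2 + 11*k + 6) = t_k.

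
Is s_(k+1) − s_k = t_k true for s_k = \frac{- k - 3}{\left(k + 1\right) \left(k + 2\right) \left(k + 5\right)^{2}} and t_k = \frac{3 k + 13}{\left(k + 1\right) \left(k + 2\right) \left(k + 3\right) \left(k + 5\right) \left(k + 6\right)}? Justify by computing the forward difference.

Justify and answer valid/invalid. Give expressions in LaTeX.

s_(k+1) = (-k - 4)/((k + 2)*(k + 3)*(k + 6)**2)
s_(k+1) − s_k = (-(k + 1)*(k + 4)*(k + 5)**2 + (k + 3)**2*(k + 6)**2)/((k + 1)*(k + 2)*(k + 3)*(k + 5)**2*(k + 6)**2)
(s_(k+1) − s_k) − t_k = 2*(-4*k**2 - 37*k - 83)/(k**7 + 28*k**6 + 324*k**5 + 1994*k**4 + 6983*k**3 + 13746*k**2 + 13860*k + 5400)

Invalid: residual \frac{2 \left(- 4 k^{2} - 37 k - 83\right)}{k^{7} + 28 k^{6} + 324 k^{5} + 1994 k^{4} + 6983 k^{3} + 13746 k^{2} + 13860 k + 5400} ≠ 0.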